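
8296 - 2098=6198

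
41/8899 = 41/8899 = 0.00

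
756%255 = 246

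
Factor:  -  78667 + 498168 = 19^1*22079^1 = 419501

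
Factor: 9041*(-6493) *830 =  - 48723666790= -2^1*5^1*43^1*83^1 * 151^1*9041^1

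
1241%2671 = 1241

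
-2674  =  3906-6580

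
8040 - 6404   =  1636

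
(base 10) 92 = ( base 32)2s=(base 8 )134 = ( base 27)3B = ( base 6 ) 232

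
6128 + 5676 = 11804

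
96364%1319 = 77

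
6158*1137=7001646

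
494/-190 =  - 13/5 = - 2.60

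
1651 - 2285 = -634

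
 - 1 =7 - 8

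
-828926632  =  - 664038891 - 164887741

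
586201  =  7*83743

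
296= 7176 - 6880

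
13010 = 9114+3896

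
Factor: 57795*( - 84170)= - 2^1*3^1*5^2*19^1*443^1 * 3853^1=-  4864605150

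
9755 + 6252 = 16007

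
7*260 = 1820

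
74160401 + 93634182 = 167794583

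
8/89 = 8/89 = 0.09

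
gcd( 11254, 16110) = 2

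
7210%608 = 522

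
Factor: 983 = 983^1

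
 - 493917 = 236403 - 730320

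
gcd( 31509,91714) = 1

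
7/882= 1/126 = 0.01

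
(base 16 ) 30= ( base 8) 60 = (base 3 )1210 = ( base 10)48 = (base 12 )40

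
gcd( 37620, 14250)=570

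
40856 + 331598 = 372454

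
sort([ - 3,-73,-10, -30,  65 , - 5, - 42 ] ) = [ - 73, -42, - 30, - 10, - 5, - 3, 65]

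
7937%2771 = 2395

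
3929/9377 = 3929/9377 = 0.42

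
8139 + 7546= 15685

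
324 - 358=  - 34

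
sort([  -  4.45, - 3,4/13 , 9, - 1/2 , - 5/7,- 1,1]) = [ - 4.45, - 3,-1, - 5/7, - 1/2,4/13 , 1  ,  9]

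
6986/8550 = 3493/4275 = 0.82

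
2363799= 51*46349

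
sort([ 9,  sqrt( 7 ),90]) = [ sqrt ( 7 ),  9, 90 ] 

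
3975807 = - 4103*( - 969) 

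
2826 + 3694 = 6520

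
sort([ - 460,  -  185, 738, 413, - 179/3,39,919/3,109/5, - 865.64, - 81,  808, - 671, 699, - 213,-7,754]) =[ - 865.64, - 671, - 460, - 213, - 185,-81, - 179/3, - 7, 109/5, 39, 919/3,413, 699, 738, 754, 808 ]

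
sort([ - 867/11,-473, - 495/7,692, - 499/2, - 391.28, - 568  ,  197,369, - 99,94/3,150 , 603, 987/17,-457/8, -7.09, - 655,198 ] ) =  [ - 655,-568, - 473, - 391.28,-499/2, - 99, - 867/11, - 495/7, - 457/8, - 7.09,94/3, 987/17,150,197, 198,369, 603,  692]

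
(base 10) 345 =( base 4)11121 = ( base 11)294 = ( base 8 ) 531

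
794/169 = 4 + 118/169 = 4.70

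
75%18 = 3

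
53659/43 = 53659/43 = 1247.88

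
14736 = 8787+5949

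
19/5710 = 19/5710 = 0.00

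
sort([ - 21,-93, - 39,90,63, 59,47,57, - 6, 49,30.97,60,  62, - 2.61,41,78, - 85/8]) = [ - 93, - 39, - 21, - 85/8, - 6, - 2.61,  30.97,41, 47,  49,57,59, 60,62, 63,78, 90]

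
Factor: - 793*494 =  - 391742 = - 2^1 *13^2*19^1*61^1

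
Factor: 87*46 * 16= 64032 =2^5*3^1 * 23^1 *29^1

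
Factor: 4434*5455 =2^1*3^1*5^1*739^1 * 1091^1 = 24187470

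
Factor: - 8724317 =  - 7^1 * 1246331^1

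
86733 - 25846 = 60887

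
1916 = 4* 479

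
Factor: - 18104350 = -2^1*5^2*11^1 * 32917^1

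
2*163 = 326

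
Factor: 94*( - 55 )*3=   -  2^1 * 3^1*5^1*11^1*47^1 = - 15510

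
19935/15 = 1329 = 1329.00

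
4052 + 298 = 4350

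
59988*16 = 959808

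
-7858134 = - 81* 97014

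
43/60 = 43/60 = 0.72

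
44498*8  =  355984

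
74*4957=366818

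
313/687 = 313/687 =0.46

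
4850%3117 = 1733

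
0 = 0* 7428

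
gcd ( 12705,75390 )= 105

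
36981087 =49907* 741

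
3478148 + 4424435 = 7902583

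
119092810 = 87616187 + 31476623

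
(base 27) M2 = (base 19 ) 1C7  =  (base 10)596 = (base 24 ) 10K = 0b1001010100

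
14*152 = 2128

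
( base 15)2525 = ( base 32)7n6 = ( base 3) 101211222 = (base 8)17346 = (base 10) 7910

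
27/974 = 27/974 = 0.03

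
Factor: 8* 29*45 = 2^3*3^2*5^1*  29^1 = 10440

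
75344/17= 4432  =  4432.00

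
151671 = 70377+81294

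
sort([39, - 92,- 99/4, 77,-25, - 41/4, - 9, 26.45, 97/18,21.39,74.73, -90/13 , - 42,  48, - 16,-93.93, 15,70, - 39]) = [ - 93.93, - 92, - 42, - 39, - 25,  -  99/4, - 16, -41/4,  -  9, - 90/13,  97/18,15, 21.39,26.45,39,  48,70,  74.73, 77 ]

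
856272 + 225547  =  1081819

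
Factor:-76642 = -2^1* 38321^1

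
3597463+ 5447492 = 9044955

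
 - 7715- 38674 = - 46389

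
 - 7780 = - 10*778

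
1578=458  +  1120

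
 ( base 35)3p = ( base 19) 6g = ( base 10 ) 130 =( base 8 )202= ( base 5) 1010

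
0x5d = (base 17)58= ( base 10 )93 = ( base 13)72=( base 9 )113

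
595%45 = 10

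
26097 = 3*8699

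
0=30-30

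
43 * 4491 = 193113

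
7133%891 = 5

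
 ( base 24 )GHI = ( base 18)1bdc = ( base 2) 10010110101010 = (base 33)8S6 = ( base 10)9642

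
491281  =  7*70183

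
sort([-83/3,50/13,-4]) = [- 83/3,-4,  50/13]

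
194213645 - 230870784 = - 36657139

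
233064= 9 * 25896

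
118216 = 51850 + 66366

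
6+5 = 11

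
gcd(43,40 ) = 1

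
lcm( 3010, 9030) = 9030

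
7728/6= 1288 = 1288.00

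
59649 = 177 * 337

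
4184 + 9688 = 13872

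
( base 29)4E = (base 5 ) 1010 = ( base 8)202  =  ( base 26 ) 50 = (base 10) 130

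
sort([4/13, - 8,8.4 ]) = [ - 8,4/13,8.4]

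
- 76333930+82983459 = 6649529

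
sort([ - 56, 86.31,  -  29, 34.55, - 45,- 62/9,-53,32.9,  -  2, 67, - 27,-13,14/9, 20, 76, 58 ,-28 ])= [- 56,  -  53, - 45, - 29, - 28,  -  27,-13,- 62/9, - 2,14/9,  20, 32.9,34.55, 58, 67,  76,86.31] 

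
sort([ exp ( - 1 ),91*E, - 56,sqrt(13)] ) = [ - 56, exp( - 1 ),sqrt(  13),91*E ] 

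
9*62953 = 566577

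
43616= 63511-19895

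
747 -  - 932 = 1679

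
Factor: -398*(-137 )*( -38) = - 2071988  =  - 2^2*19^1*137^1*199^1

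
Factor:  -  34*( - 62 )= 2^2*17^1*31^1  =  2108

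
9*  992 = 8928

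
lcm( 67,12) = 804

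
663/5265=17/135= 0.13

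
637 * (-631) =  - 401947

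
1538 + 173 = 1711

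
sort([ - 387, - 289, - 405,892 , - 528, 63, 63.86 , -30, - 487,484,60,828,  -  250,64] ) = [ - 528, - 487, - 405, - 387, - 289,  -  250, - 30,60, 63, 63.86,  64 , 484, 828,892 ]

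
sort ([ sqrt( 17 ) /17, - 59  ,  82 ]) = [  -  59,sqrt(17 ) /17,82 ]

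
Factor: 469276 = 2^2*117319^1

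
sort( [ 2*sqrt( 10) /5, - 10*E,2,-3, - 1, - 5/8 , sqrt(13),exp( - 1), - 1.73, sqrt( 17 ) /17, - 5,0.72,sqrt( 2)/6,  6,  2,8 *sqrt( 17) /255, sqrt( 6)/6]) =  [  -  10*E , - 5, - 3,-1.73, - 1, - 5/8, 8*sqrt(17 ) /255 , sqrt( 2)/6,  sqrt(17)/17,exp( - 1), sqrt(6) /6, 0.72,2*sqrt( 10)/5,2,2, sqrt( 13),6]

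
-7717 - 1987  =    -  9704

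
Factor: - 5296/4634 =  - 2^3*7^(  -  1 ) = -8/7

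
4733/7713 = 4733/7713= 0.61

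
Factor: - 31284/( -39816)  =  11/14 = 2^( - 1) * 7^( - 1)*11^1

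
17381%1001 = 364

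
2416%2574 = 2416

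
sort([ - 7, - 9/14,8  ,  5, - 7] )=[ - 7, - 7, - 9/14 , 5, 8] 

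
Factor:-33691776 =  - 2^7*3^1 * 87739^1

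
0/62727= 0 = 0.00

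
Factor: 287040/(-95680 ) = -3^1 = - 3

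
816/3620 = 204/905 =0.23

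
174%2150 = 174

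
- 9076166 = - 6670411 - 2405755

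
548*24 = 13152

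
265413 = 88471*3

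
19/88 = 19/88 = 0.22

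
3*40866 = 122598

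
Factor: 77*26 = 2^1*7^1*11^1*13^1  =  2002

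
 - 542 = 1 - 543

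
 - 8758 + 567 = - 8191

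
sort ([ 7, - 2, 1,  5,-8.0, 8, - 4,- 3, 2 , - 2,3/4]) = [ - 8.0,-4, - 3 ,-2, - 2 , 3/4,1,2, 5,7,8 ]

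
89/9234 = 89/9234= 0.01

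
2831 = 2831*1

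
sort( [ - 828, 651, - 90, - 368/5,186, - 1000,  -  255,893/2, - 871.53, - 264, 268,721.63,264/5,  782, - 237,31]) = [-1000, - 871.53, - 828, - 264 , - 255, - 237 , - 90, - 368/5, 31,264/5,186, 268,893/2, 651,721.63,782]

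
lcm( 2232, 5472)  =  169632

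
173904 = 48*3623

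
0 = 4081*0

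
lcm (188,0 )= 0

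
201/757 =201/757 = 0.27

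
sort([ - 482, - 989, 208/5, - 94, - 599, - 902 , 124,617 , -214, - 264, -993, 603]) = [ - 993, - 989, - 902, - 599, - 482, - 264, - 214, - 94, 208/5,124, 603, 617] 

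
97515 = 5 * 19503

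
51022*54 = 2755188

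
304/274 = 1+15/137 = 1.11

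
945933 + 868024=1813957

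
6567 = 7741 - 1174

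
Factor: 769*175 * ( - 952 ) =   -  2^3*5^2*7^2* 17^1*769^1 = - 128115400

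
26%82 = 26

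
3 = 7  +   - 4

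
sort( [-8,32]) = [ - 8,32]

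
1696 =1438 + 258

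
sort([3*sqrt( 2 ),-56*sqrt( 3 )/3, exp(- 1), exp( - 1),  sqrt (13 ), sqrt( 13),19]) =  [ - 56 * sqrt( 3) /3,exp( - 1 ), exp( - 1), sqrt(13),sqrt(13 ),3*sqrt(2),  19 ]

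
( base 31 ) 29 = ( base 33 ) 25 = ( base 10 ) 71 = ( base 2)1000111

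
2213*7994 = 17690722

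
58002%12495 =8022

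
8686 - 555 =8131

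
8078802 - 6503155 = 1575647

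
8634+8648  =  17282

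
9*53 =477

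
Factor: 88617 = 3^1*109^1*271^1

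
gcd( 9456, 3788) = 4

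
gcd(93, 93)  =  93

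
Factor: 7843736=2^3*23^1*47^1 * 907^1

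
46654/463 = 100  +  354/463 = 100.76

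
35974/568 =63 + 95/284 = 63.33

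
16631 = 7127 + 9504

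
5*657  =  3285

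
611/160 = 3+ 131/160=3.82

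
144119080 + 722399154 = 866518234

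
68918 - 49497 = 19421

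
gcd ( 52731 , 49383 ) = 837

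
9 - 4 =5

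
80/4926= 40/2463= 0.02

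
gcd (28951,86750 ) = 1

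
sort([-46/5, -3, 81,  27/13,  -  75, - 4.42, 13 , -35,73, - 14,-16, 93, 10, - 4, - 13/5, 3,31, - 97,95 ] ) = [-97, - 75,-35, - 16, - 14, - 46/5 , - 4.42, - 4,-3,- 13/5, 27/13,3, 10, 13, 31,73, 81,  93, 95 ]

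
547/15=547/15  =  36.47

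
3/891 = 1/297 = 0.00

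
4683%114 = 9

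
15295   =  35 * 437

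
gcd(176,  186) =2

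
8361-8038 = 323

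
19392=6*3232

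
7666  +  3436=11102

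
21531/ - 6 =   -  3589  +  1/2 = - 3588.50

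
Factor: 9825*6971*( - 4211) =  -288411705825 =- 3^1*5^2*131^1*4211^1 *6971^1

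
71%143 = 71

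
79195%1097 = 211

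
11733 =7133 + 4600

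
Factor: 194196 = 2^2*3^1*16183^1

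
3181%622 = 71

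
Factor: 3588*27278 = 2^3 *3^1 *13^1*23^2*593^1 = 97873464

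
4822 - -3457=8279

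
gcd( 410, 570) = 10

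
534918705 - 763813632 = -228894927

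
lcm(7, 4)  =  28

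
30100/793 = 37+759/793 = 37.96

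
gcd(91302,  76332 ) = 6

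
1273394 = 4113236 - 2839842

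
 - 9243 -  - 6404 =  - 2839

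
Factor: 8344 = 2^3* 7^1 * 149^1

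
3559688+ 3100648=6660336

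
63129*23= 1451967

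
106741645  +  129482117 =236223762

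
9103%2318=2149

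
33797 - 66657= - 32860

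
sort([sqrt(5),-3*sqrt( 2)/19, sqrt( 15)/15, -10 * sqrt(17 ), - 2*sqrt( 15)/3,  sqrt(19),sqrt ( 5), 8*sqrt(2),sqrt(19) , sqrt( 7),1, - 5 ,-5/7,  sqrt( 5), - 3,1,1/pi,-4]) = [  -  10 * sqrt(17),- 5, - 4,-3, - 2 * sqrt ( 15)/3 , - 5/7,-3*sqrt(2) /19  ,  sqrt(15)/15 , 1/pi,1 , 1, sqrt(5), sqrt( 5),sqrt( 5),sqrt(7),sqrt(19),sqrt( 19 ),8 * sqrt(2)]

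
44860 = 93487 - 48627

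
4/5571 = 4/5571 = 0.00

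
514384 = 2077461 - 1563077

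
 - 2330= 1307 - 3637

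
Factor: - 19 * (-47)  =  19^1*47^1= 893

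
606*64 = 38784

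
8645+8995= 17640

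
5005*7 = 35035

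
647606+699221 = 1346827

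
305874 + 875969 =1181843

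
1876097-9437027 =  - 7560930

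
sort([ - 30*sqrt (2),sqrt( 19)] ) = [ - 30*sqrt( 2),  sqrt(19) ]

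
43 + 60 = 103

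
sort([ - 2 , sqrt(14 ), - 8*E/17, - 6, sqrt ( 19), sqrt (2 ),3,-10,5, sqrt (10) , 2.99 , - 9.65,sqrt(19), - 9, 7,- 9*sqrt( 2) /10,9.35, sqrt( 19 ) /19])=[-10, - 9.65,-9,  -  6,-2,-8*E/17,-9*sqrt ( 2) /10, sqrt ( 19) /19,  sqrt(2 ),2.99,3,sqrt (10) , sqrt( 14), sqrt( 19 ),sqrt(19 ),5,7 , 9.35] 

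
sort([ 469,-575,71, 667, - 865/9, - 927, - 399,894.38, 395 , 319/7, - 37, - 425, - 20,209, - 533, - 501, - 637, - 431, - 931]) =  [ - 931, - 927,  -  637, - 575,-533, - 501, - 431,-425,-399, - 865/9  , - 37, - 20,319/7,71,209,395, 469,  667,894.38]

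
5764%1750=514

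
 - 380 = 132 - 512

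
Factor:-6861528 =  - 2^3*3^2*157^1*607^1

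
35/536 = 35/536 =0.07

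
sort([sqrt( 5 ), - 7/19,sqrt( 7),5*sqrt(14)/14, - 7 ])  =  [ - 7,-7/19,  5*sqrt(14 ) /14, sqrt( 5),sqrt( 7 ) ]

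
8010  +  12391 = 20401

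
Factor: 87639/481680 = 131/720 = 2^(-4) * 3^( - 2) * 5^ ( - 1) * 131^1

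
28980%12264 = 4452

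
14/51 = 14/51 =0.27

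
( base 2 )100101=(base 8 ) 45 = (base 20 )1h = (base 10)37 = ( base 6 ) 101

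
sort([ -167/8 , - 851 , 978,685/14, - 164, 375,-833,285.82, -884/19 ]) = [ -851, - 833, - 164, - 884/19, - 167/8,685/14,285.82,375, 978 ] 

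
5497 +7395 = 12892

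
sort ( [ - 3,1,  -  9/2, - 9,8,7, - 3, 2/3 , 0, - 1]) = [ - 9, - 9/2, - 3, - 3, - 1,0,2/3,  1,7,8]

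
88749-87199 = 1550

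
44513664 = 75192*592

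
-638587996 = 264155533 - 902743529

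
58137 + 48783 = 106920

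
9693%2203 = 881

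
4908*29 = 142332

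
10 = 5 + 5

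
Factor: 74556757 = 11^1 * 331^1*20477^1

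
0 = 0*138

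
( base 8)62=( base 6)122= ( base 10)50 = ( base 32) 1I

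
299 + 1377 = 1676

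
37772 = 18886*2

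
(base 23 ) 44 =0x60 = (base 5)341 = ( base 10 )96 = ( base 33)2U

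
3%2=1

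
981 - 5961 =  - 4980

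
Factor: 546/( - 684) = -91/114=- 2^( - 1 )*3^( - 1)  *  7^1* 13^1*  19^( - 1)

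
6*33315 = 199890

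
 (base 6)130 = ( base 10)54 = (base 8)66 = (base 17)33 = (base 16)36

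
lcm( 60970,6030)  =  548730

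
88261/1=88261 = 88261.00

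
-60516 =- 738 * 82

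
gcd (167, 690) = 1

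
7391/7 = 7391/7 = 1055.86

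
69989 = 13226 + 56763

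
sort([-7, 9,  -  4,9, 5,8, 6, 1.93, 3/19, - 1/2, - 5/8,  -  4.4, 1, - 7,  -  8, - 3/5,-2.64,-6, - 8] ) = [-8,-8,-7, - 7, - 6,-4.4, - 4,-2.64, - 5/8, - 3/5, - 1/2, 3/19,1, 1.93,5 , 6, 8,9,9]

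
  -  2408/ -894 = 2 + 310/447 = 2.69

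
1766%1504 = 262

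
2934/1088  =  2 + 379/544 = 2.70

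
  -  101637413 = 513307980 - 614945393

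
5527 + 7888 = 13415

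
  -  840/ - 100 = 42/5 = 8.40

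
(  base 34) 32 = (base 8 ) 150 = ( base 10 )104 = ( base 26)40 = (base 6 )252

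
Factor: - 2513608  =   - 2^3*43^1*7307^1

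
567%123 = 75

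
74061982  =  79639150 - 5577168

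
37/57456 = 37/57456 = 0.00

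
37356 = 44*849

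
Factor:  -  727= -727^1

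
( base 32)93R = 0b10010001111011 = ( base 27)CLO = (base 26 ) dl5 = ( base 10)9339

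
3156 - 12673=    - 9517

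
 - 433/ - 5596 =433/5596 = 0.08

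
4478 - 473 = 4005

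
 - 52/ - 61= 52/61 = 0.85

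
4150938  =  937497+3213441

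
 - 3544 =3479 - 7023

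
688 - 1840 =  - 1152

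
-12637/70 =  - 181+ 33/70 = -180.53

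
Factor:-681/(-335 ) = 3^1*5^(-1)*67^( - 1)*227^1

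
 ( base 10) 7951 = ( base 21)I0D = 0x1f0f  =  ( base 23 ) F0G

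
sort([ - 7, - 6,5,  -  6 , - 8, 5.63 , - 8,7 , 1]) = [ - 8, - 8,-7, - 6,  -  6, 1,5,  5.63,  7]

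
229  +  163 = 392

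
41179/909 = 45 + 274/909 = 45.30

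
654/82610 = 327/41305=0.01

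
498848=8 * 62356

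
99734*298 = 29720732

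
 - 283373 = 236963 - 520336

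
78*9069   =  707382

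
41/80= 41/80= 0.51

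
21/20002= 21/20002 = 0.00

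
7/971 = 7/971=0.01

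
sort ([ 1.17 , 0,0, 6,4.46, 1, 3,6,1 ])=[0, 0, 1, 1, 1.17, 3 , 4.46, 6, 6 ] 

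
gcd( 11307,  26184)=3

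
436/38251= 436/38251 = 0.01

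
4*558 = 2232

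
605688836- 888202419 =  - 282513583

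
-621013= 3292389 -3913402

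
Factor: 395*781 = 308495= 5^1*11^1*71^1*79^1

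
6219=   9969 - 3750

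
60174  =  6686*9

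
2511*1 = 2511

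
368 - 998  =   - 630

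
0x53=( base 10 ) 83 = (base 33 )2H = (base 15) 58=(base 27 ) 32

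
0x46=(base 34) 22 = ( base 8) 106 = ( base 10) 70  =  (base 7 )130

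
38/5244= 1/138  =  0.01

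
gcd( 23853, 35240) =1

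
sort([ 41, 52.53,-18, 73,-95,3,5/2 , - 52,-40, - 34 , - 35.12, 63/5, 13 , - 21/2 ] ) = [ - 95, - 52,-40, - 35.12, - 34, - 18, - 21/2, 5/2, 3, 63/5, 13 , 41,52.53, 73] 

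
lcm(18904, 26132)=888488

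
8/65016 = 1/8127= 0.00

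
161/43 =161/43 = 3.74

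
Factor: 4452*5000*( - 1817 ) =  - 40446420000 = - 2^5*3^1*5^4*7^1 * 23^1*53^1*79^1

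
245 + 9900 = 10145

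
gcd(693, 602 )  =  7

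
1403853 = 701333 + 702520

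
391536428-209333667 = 182202761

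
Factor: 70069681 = 11^1*6369971^1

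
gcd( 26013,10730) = 29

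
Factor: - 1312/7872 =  - 1/6 = -2^ ( - 1)*3^( - 1) 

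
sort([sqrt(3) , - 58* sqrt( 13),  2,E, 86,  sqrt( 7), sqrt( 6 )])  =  [ - 58*sqrt(13),sqrt( 3 ), 2,sqrt( 6 ),  sqrt( 7 ) , E,  86]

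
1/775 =1/775  =  0.00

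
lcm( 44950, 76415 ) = 764150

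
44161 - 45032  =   - 871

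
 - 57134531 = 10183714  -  67318245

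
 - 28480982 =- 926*30757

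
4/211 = 4/211 = 0.02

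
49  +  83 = 132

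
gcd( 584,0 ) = 584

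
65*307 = 19955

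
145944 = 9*16216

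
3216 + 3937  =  7153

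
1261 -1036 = 225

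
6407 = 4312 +2095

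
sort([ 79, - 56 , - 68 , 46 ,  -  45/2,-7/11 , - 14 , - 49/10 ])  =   [ - 68, - 56, - 45/2,-14,-49/10 , - 7/11, 46, 79]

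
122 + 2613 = 2735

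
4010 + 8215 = 12225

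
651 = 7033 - 6382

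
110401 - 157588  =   - 47187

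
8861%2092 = 493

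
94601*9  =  851409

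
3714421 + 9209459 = 12923880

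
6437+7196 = 13633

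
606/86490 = 101/14415 = 0.01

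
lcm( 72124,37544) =2740712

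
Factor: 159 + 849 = 2^4*3^2* 7^1  =  1008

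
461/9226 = 461/9226 = 0.05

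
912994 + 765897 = 1678891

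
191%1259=191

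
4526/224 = 2263/112 = 20.21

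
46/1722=23/861 = 0.03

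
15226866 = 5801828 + 9425038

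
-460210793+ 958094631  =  497883838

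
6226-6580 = -354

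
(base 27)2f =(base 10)69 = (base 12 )59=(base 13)54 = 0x45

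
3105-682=2423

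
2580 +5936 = 8516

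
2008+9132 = 11140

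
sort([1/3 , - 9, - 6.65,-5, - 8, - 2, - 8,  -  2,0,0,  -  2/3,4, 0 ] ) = [ - 9, - 8,-8,-6.65, - 5, - 2, -2,  -  2/3,0,0,0 , 1/3,4 ] 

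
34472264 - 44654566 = -10182302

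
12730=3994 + 8736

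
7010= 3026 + 3984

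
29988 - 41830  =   - 11842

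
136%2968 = 136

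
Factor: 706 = 2^1*353^1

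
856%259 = 79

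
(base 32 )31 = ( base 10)97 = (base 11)89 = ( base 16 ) 61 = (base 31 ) 34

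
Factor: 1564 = 2^2*17^1 * 23^1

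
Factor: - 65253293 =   -  7^1 *17^1*548347^1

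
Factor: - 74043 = -3^2*19^1*433^1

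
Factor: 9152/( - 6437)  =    -  2^6*11^1*13^1*41^( - 1 )*157^ ( - 1)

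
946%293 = 67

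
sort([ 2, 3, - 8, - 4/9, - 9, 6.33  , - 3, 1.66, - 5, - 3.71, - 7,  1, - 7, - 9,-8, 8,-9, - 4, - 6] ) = [ - 9,-9, - 9 , - 8, - 8, - 7,-7,  -  6, - 5, - 4, - 3.71, - 3,-4/9, 1,  1.66, 2,3,6.33  ,  8 ]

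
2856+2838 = 5694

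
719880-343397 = 376483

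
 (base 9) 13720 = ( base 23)HEI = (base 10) 9333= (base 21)1039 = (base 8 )22165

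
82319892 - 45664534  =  36655358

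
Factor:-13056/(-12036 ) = 64/59 = 2^6 * 59^( -1 ) 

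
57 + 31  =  88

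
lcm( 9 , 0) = 0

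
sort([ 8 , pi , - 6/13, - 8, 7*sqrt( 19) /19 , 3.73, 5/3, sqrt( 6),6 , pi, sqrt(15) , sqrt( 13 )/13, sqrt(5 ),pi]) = [ - 8, - 6/13,sqrt (13 )/13, 7*sqrt( 19 ) /19,5/3, sqrt( 5), sqrt(6 ),  pi,pi,pi, 3.73, sqrt( 15),6, 8] 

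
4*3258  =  13032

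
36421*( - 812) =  - 29573852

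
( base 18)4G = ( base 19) 4c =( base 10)88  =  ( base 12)74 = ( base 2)1011000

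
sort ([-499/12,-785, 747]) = [ - 785, - 499/12,747 ]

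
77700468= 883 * 87996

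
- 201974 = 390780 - 592754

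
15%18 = 15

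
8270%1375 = 20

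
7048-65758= - 58710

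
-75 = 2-77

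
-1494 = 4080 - 5574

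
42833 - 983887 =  - 941054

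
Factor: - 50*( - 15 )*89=2^1*3^1*5^3*89^1 = 66750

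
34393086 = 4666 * 7371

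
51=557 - 506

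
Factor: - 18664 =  - 2^3*2333^1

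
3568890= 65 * 54906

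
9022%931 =643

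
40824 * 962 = 39272688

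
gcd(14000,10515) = 5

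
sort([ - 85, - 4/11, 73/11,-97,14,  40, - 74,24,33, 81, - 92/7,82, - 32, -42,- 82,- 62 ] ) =[ - 97, - 85, - 82,- 74, - 62, -42, - 32, - 92/7, - 4/11, 73/11, 14, 24,33, 40,81,82]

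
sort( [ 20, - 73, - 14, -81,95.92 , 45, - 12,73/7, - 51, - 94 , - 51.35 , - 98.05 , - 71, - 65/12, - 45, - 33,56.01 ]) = [ - 98.05, - 94, -81, - 73,  -  71, - 51.35,- 51, - 45 ,  -  33,- 14, - 12, - 65/12,73/7,20, 45 , 56.01, 95.92]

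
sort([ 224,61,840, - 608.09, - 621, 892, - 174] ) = [ - 621, - 608.09,-174 , 61, 224, 840,  892]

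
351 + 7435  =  7786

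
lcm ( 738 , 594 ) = 24354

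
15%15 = 0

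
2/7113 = 2/7113 = 0.00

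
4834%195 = 154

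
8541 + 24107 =32648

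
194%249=194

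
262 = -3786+4048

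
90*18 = 1620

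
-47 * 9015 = -423705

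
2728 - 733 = 1995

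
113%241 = 113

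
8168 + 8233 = 16401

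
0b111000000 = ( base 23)jb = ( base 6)2024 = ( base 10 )448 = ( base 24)IG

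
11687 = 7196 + 4491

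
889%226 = 211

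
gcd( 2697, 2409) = 3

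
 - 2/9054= - 1/4527 = - 0.00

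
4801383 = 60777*79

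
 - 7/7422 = - 1 + 7415/7422 = -0.00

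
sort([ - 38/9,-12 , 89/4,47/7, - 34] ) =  [ - 34, - 12, - 38/9,47/7,89/4 ]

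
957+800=1757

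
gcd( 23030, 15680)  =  490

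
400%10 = 0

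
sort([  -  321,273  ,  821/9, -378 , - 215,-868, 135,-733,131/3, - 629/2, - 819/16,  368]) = [-868, - 733 , - 378,-321, - 629/2, - 215, - 819/16 , 131/3, 821/9, 135, 273, 368]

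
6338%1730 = 1148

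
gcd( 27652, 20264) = 4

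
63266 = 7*9038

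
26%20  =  6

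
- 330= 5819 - 6149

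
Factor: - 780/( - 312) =2^( - 1) *5^1 =5/2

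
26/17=26/17 = 1.53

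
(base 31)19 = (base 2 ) 101000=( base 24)1g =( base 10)40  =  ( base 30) 1A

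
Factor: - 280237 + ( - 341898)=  - 5^1* 124427^1 =-622135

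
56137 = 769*73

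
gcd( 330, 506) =22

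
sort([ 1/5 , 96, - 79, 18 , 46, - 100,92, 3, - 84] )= [ - 100, - 84, - 79, 1/5, 3, 18,46,92, 96]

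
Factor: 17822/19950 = 3^ ( - 1)*5^( - 2)*67^1 = 67/75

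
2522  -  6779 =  - 4257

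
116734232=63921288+52812944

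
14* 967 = 13538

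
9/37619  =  9/37619  =  0.00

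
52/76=13/19 = 0.68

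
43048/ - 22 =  - 1957+3/11 = - 1956.73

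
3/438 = 1/146 = 0.01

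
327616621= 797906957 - 470290336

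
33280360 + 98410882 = 131691242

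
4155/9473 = 4155/9473 = 0.44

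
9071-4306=4765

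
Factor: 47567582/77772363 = 2^1*3^( - 1)*113^( - 1 )*383^( - 1)*599^ ( - 1)*809^1*29399^1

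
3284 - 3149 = 135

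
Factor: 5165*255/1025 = 52683/41= 3^1*17^1*41^( - 1)*1033^1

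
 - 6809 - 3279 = - 10088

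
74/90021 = 2/2433 = 0.00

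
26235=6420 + 19815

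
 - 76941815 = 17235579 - 94177394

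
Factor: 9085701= 3^1*17^1*178151^1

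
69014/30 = 34507/15 = 2300.47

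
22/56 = 11/28 = 0.39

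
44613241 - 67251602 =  - 22638361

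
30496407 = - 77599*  ( - 393)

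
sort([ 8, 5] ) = [5, 8 ] 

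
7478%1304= 958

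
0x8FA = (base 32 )27Q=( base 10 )2298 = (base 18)71C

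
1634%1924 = 1634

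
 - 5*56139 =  - 280695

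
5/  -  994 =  -1 + 989/994 = -0.01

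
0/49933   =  0 = 0.00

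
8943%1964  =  1087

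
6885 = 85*81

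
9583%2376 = 79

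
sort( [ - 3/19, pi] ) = [ - 3/19 , pi ]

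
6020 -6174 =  - 154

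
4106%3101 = 1005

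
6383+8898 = 15281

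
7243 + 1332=8575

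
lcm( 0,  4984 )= 0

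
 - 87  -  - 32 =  - 55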